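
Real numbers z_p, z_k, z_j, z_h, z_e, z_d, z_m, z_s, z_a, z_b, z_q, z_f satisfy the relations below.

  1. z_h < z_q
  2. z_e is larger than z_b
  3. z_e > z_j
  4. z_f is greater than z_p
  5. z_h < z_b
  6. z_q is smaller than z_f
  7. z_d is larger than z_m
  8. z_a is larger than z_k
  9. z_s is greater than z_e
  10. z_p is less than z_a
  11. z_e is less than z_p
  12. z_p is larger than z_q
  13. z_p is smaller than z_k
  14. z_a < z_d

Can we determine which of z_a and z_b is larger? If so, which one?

z_b < z_e and z_e < z_p give z_b < z_p.
With z_p < z_k: z_b < z_e < z_p < z_k.
With z_k < z_a: z_b < z_e < z_p < z_k < z_a.
So z_a is larger.

z_a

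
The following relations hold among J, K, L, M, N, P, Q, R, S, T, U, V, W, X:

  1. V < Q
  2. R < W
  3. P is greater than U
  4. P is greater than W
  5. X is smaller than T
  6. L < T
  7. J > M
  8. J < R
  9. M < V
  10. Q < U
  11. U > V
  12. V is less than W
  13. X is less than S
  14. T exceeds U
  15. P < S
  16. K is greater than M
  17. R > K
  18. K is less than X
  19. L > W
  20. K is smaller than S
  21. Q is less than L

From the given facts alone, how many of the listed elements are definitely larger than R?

Directly above R: W.
One step further: P, L (3 so far).
One step further: T, S (5 so far).
No other element is forced above R by the given relations, so the count is 5.

5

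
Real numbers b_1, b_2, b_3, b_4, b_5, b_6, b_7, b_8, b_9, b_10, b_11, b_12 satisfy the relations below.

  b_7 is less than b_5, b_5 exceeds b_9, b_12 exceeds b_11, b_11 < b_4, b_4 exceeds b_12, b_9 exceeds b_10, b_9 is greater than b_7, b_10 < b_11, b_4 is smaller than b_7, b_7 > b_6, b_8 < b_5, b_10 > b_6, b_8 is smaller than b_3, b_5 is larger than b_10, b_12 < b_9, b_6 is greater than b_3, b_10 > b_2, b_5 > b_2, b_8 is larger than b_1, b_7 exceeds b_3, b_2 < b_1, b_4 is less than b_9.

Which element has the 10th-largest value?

The consecutive relations fix a unique order: b_2 < b_1 < b_8 < b_3 < b_6 < b_10 < b_11 < b_12 < b_4 < b_7 < b_9 < b_5.
The 10th largest is b_8.

b_8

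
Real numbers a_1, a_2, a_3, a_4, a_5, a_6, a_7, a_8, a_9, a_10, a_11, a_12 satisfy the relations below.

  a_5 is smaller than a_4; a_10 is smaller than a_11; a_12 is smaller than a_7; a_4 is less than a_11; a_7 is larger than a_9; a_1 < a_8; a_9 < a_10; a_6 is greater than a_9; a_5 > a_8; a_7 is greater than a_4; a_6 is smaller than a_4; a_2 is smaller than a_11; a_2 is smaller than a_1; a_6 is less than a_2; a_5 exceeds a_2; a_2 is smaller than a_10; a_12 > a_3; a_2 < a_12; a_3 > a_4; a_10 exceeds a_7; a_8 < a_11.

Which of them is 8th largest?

a_8

The consecutive relations fix a unique order: a_9 < a_6 < a_2 < a_1 < a_8 < a_5 < a_4 < a_3 < a_12 < a_7 < a_10 < a_11.
The 8th largest is a_8.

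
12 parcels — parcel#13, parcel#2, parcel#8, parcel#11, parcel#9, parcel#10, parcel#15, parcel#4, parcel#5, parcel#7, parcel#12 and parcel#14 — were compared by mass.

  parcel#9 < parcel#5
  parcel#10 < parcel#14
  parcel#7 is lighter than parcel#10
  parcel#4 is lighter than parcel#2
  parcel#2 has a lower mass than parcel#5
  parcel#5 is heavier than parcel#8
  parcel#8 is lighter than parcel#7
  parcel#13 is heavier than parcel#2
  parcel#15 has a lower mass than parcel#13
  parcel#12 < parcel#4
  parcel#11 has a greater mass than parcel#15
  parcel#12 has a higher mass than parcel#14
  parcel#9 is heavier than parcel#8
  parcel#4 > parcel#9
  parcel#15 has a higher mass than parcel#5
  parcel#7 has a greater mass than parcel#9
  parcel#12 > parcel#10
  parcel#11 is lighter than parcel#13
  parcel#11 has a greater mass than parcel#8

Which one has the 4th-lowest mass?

Piecing the relations together gives one ordering: parcel#8 < parcel#9 < parcel#7 < parcel#10 < parcel#14 < parcel#12 < parcel#4 < parcel#2 < parcel#5 < parcel#15 < parcel#11 < parcel#13.
Counting 4 from the smallest end gives parcel#10.

parcel#10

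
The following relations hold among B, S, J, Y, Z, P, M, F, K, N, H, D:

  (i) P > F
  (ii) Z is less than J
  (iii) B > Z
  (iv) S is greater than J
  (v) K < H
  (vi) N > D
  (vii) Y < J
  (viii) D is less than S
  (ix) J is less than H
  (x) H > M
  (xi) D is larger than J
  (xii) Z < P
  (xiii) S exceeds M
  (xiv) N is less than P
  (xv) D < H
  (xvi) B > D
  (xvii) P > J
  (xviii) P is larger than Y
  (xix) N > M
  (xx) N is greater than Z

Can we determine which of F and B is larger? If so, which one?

undetermined

Following every chain through F: above F we get P.
B is not reached, and no chain runs the other way from B to F.
So the given relations leave the order of F and B undetermined.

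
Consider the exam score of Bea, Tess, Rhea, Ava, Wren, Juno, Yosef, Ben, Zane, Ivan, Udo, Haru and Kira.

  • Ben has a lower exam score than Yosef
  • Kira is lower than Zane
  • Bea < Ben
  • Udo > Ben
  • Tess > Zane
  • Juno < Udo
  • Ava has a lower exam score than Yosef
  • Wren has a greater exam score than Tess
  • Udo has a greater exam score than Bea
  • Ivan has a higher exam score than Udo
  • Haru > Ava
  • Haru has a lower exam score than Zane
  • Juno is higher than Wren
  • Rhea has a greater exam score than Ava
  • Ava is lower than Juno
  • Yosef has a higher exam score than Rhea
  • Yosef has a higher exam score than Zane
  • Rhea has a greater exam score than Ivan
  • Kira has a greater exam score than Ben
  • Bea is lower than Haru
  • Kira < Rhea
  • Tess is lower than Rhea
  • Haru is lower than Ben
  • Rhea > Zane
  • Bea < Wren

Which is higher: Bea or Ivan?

The relevant relations are Bea < Haru; Haru < Ben; Ben < Kira; Kira < Zane; Zane < Tess; Tess < Wren; Wren < Juno; Juno < Udo; Udo < Ivan.
Together: Bea < Haru < Ben < Kira < Zane < Tess < Wren < Juno < Udo < Ivan.
So Bea < Ivan; Ivan is the higher of the two.

Ivan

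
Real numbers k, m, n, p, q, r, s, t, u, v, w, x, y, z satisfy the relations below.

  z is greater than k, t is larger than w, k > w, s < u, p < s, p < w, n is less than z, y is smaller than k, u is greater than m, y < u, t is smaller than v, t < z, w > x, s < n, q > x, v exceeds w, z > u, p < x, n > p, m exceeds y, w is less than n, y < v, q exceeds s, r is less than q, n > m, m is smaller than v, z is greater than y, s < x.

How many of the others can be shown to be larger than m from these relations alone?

4

The elements the relations force above m are u, v, n, z — no chain reaches any other.
That is 4.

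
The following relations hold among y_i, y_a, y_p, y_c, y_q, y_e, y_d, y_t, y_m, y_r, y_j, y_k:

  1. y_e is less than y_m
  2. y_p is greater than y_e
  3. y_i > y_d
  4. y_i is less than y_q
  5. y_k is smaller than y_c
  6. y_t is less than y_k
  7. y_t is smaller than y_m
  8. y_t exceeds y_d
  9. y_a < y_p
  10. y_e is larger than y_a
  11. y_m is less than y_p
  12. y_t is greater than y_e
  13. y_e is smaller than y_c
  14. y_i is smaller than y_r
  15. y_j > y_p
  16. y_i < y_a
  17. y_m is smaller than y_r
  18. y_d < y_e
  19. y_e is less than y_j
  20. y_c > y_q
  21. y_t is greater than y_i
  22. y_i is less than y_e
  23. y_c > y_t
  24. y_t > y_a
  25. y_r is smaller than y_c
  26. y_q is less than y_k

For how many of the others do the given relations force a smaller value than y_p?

The elements the relations force below y_p are y_d, y_i, y_a, y_e, y_t, y_m — no chain reaches any other.
That is 6.

6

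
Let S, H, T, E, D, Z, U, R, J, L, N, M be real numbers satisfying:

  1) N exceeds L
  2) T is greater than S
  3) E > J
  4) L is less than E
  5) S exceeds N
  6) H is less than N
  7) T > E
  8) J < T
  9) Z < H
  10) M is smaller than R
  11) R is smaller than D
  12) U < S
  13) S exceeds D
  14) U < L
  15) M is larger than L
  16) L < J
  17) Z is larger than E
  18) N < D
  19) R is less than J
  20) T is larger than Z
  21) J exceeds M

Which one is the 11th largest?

L

Chaining the given pairs: U < L < M < R < J < E < Z < H < N < D < S < T.
The 11th largest is L.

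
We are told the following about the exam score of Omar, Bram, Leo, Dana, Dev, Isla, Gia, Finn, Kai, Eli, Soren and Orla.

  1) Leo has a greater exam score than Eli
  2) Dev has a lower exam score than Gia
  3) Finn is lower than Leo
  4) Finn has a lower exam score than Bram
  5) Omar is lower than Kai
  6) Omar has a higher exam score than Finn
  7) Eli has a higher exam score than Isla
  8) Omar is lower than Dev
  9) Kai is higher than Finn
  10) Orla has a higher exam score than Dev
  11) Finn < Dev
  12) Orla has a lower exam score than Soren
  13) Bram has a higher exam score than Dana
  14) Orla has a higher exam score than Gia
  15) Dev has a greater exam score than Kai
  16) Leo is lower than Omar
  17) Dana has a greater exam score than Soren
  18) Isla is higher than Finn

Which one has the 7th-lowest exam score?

Dev

Chaining the given pairs: Finn < Isla < Eli < Leo < Omar < Kai < Dev < Gia < Orla < Soren < Dana < Bram.
The 7th smallest is Dev.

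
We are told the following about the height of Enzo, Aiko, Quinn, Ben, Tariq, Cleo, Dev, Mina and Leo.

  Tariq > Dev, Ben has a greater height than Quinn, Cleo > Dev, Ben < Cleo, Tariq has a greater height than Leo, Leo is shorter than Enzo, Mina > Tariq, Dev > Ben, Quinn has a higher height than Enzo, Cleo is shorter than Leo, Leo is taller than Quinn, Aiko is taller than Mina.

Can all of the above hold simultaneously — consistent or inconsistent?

inconsistent

We have Leo < Enzo stated directly, yet also Enzo < Quinn < Ben < Dev < Cleo < Leo by chaining the others — so Enzo < Leo. Contradiction.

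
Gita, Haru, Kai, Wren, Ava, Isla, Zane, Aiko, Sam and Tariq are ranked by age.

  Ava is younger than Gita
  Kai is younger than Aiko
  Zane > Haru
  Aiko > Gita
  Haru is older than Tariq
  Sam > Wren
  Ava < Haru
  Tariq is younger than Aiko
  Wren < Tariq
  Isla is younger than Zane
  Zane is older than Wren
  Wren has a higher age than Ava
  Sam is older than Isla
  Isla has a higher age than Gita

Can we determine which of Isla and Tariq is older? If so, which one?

Following every chain through Isla: above Isla we get Sam, Zane; below Isla we get Ava, Gita.
Tariq is not reached, and no chain runs the other way from Tariq to Isla.
So the given relations leave the order of Isla and Tariq undetermined.

undetermined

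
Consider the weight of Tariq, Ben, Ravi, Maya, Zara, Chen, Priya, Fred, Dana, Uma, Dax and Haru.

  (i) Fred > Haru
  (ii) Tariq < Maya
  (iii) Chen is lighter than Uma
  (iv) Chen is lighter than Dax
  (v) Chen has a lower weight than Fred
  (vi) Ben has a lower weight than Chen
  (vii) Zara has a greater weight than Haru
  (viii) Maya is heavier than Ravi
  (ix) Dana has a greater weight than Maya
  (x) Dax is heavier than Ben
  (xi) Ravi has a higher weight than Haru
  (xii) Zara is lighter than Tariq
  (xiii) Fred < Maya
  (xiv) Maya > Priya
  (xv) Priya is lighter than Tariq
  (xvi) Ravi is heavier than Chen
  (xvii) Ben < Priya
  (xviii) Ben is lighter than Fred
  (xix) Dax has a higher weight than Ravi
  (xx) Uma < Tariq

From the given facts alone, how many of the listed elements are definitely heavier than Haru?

7

Directly above Haru: Ravi, Zara, Fred.
One step further: Tariq, Dax, Maya (6 so far).
One step further: Dana (7 so far).
Nothing else is reachable above Haru; 7 in all.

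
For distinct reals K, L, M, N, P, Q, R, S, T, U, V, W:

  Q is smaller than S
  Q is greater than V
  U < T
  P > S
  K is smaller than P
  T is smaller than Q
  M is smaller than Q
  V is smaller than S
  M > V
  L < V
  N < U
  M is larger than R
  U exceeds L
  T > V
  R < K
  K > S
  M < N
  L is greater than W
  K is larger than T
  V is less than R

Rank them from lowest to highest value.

W < L < V < R < M < N < U < T < Q < S < K < P

Nothing is placed below W, so it is least; from there W < L; L < V; V < R; R < M; M < N; N < U; U < T; T < Q; Q < S; S < K; K < P, each given directly.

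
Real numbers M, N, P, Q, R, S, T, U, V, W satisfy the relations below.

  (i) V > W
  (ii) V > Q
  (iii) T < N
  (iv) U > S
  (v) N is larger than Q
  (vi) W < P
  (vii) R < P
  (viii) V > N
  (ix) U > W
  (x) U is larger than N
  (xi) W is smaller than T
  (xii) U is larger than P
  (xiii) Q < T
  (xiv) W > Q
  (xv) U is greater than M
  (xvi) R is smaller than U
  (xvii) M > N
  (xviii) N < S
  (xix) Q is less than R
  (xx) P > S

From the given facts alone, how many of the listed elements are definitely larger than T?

Directly above T: N.
One step further: S, M, V, U (5 so far).
One step further: P (6 so far).
Nothing else is reachable above T; 6 in all.

6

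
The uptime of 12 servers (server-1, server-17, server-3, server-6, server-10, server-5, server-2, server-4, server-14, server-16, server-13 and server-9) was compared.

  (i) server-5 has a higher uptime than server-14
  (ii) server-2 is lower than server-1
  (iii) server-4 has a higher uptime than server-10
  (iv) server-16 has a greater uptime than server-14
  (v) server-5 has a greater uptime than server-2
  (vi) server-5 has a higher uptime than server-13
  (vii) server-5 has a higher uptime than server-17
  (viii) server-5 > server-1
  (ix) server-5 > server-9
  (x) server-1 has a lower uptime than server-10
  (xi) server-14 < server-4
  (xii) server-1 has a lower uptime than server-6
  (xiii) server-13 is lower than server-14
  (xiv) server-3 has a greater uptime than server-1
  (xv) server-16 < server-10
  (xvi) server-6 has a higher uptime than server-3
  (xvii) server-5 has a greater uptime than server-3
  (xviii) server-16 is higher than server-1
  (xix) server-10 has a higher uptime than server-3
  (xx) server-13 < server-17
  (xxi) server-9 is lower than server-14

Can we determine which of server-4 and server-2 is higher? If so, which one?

server-4

Link the given pairs in sequence: server-2 < server-1; server-1 < server-3; server-3 < server-10; server-10 < server-4.
Chaining these gives server-2 < server-1 < server-3 < server-10 < server-4.
So server-4 is higher.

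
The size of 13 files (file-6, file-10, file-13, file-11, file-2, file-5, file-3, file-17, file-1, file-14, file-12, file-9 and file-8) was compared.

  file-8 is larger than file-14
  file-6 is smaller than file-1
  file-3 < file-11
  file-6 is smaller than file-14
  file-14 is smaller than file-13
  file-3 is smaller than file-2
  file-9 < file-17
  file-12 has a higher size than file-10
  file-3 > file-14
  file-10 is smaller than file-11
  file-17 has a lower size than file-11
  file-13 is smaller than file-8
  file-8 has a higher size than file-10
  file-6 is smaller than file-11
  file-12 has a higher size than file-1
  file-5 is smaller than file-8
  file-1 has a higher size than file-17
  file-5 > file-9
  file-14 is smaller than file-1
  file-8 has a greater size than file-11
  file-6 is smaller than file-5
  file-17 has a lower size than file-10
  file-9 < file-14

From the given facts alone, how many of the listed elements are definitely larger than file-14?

The elements the relations force above file-14 are file-13, file-3, file-1, file-2, file-11, file-8, file-12 — no chain reaches any other.
That is 7.

7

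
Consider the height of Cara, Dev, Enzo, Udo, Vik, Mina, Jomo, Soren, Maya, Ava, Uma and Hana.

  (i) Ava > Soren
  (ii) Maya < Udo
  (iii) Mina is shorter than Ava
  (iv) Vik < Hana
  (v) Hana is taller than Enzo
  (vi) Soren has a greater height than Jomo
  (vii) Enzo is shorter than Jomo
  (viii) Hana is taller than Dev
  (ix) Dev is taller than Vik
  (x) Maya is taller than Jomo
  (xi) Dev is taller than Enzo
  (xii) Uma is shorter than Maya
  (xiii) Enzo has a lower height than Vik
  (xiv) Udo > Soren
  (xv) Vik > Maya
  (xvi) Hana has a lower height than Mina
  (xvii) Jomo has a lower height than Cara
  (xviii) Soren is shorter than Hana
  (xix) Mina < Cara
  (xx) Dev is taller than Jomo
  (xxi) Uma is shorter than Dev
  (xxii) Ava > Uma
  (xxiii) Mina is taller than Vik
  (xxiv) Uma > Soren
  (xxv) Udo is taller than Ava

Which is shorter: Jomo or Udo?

Jomo

Link the given pairs in sequence: Jomo < Soren; Soren < Uma; Uma < Maya; Maya < Vik; Vik < Dev; Dev < Hana; Hana < Mina; Mina < Ava; Ava < Udo.
Together: Jomo < Soren < Uma < Maya < Vik < Dev < Hana < Mina < Ava < Udo.
So Jomo < Udo; Jomo is the shorter of the two.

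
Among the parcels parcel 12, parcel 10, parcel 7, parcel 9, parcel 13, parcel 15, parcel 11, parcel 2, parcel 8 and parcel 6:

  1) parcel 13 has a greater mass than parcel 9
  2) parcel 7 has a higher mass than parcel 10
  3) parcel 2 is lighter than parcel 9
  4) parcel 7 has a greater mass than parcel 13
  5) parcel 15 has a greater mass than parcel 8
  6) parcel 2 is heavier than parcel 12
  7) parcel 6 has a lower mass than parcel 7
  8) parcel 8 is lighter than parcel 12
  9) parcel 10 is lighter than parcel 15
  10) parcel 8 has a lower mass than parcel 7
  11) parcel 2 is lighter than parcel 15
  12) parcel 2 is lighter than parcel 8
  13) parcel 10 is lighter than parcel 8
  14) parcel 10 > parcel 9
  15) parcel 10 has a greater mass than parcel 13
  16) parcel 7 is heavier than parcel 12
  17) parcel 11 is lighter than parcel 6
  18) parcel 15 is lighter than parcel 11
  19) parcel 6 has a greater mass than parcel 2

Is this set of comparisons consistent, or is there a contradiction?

inconsistent

Chaining the given relations yields parcel 12 < parcel 2 < parcel 9 < parcel 13 < parcel 10 < parcel 8, so parcel 12 < parcel 8. But one relation states parcel 8 < parcel 12. These cannot both hold.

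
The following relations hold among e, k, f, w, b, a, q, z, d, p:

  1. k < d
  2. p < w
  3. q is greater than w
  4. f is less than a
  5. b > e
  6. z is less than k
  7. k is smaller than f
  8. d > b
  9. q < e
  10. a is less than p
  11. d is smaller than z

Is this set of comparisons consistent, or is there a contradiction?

We have d < z stated directly, yet also z < k < f < a < p < w < q < e < b < d by chaining the others — so z < d. Contradiction.

inconsistent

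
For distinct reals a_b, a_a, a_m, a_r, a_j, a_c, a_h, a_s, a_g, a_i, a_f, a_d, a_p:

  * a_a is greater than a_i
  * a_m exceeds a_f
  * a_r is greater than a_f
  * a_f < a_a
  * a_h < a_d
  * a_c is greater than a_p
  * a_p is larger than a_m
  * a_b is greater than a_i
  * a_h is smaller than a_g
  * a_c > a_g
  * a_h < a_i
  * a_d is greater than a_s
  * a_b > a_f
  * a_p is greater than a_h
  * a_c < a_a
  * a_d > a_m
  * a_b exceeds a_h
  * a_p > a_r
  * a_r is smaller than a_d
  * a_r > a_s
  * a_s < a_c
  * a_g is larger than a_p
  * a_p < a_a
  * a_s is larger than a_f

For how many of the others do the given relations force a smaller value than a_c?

7

Directly below a_c: a_s, a_p, a_g.
One step further: a_h, a_f, a_m, a_r (7 so far).
Nothing else is reachable below a_c; 7 in all.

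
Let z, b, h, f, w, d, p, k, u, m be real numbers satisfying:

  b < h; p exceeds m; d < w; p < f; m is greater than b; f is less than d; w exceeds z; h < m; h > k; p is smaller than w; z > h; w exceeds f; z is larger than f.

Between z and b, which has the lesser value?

Following the relations from b: b < h < m < p < f < z.
So b < z; b is the smaller of the two.

b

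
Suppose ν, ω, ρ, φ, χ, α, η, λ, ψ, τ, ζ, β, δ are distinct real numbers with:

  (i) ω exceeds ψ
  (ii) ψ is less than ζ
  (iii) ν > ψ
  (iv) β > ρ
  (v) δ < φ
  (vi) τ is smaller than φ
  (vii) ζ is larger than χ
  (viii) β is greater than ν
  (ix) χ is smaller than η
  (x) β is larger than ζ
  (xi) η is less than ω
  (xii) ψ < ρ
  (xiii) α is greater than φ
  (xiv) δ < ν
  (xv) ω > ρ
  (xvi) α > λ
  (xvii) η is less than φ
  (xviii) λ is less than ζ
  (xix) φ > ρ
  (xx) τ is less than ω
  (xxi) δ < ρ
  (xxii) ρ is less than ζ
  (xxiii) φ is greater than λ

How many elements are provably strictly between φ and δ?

Chaining upward from δ reaches: ρ, ζ, ν, β, ω, α.
Chaining downward from φ reaches: λ, ψ, ρ, χ, τ, η.
Strictly between δ and φ are those in both lists: ρ — 1 element.

1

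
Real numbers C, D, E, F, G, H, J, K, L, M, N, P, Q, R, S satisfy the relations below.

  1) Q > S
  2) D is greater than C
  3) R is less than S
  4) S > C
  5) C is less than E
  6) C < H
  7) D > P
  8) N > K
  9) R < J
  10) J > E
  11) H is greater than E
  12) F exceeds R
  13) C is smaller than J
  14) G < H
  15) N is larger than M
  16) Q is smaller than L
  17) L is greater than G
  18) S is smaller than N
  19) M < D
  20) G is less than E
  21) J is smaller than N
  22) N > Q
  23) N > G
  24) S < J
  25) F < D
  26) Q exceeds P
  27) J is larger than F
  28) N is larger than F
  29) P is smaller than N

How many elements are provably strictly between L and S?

1

The relations place S below L. An element lies strictly between them when it is forced above S and also forced below L.
Above S: {Q, J, N}. Below L: {P, C, R, Q, G}.
Intersection: {Q} — 1.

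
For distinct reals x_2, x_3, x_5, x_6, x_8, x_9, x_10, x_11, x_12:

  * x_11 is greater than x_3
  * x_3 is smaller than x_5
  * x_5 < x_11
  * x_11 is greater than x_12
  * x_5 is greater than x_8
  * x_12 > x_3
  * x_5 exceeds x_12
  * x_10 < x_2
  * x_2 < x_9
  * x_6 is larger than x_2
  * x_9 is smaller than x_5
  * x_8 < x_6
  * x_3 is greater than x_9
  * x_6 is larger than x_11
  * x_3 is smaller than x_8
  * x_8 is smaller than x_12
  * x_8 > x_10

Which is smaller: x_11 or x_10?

x_10

The relevant relations are x_10 < x_2; x_2 < x_9; x_9 < x_3; x_3 < x_8; x_8 < x_12; x_12 < x_5; x_5 < x_11.
Chaining these gives x_10 < x_2 < x_9 < x_3 < x_8 < x_12 < x_5 < x_11.
So x_10 < x_11; x_10 is the smaller of the two.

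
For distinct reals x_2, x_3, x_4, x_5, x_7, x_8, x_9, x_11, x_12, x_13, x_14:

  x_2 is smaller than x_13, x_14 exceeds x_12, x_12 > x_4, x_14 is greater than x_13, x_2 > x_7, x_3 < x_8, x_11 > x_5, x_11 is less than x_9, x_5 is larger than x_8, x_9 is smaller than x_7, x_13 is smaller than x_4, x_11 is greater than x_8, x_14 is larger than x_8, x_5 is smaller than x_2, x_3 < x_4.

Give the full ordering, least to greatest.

Each adjacent pair is fixed by a given relation: x_3 < x_8; x_8 < x_5; x_5 < x_11; x_11 < x_9; x_9 < x_7; x_7 < x_2; x_2 < x_13; x_13 < x_4; x_4 < x_12; x_12 < x_14. Chaining them end to end gives the full order.

x_3 < x_8 < x_5 < x_11 < x_9 < x_7 < x_2 < x_13 < x_4 < x_12 < x_14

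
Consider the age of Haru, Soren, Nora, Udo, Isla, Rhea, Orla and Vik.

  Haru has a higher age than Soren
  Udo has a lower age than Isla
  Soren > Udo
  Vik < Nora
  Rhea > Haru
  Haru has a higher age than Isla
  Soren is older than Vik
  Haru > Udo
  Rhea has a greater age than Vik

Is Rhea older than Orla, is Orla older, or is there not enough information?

Following every chain through Orla: nothing is chained to Orla.
Rhea is not reached, and no chain runs the other way from Rhea to Orla.
So the given relations leave the order of Orla and Rhea undetermined.

undetermined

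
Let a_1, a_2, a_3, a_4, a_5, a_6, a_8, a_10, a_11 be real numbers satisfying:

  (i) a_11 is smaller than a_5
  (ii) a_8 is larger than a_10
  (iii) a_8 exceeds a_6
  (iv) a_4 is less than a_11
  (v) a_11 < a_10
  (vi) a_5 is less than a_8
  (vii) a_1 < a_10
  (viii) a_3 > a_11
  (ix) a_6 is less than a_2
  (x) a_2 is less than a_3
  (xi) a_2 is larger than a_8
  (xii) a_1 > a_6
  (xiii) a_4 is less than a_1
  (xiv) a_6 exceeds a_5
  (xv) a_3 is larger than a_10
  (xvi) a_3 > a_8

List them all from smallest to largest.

a_4 < a_11 < a_5 < a_6 < a_1 < a_10 < a_8 < a_2 < a_3

Nothing is placed below a_4, so it is least; from there a_4 < a_11; a_11 < a_5; a_5 < a_6; a_6 < a_1; a_1 < a_10; a_10 < a_8; a_8 < a_2; a_2 < a_3, each given directly.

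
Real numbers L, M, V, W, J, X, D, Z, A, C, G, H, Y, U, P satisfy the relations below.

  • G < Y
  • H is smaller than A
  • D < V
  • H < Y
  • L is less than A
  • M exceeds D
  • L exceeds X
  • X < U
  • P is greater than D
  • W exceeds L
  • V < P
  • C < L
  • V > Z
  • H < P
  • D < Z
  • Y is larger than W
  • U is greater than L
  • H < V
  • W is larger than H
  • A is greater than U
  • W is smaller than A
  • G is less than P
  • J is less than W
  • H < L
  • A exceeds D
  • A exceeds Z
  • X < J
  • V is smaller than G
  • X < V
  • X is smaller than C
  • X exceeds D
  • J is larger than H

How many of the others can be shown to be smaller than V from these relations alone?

4

Directly below V: H, D, Z, X.
No other element is forced below V by the given relations, so the count is 4.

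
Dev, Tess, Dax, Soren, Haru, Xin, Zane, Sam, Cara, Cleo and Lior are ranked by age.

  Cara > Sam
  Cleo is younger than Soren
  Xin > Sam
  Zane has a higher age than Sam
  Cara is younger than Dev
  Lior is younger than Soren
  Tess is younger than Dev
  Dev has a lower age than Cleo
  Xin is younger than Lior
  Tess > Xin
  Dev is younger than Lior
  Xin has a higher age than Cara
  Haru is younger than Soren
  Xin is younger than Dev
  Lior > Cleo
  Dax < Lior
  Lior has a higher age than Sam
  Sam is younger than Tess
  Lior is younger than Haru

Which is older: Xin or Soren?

Soren

Chaining the given relations: Xin < Tess < Dev < Cleo < Lior < Haru < Soren.
So Xin < Soren; Soren is the older of the two.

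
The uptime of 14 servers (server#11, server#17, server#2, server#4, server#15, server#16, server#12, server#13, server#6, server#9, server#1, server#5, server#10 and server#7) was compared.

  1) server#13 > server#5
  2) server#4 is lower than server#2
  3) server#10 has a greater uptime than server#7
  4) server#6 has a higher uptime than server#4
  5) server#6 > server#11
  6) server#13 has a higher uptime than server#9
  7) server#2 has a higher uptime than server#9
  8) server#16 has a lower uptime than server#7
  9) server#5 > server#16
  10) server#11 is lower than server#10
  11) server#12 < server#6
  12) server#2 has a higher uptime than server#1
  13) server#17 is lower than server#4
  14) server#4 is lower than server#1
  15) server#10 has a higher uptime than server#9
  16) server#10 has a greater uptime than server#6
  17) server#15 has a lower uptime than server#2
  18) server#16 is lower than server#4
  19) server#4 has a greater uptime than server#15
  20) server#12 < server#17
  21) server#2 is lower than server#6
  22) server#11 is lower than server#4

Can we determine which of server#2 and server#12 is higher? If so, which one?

server#2

server#12 < server#17 and server#17 < server#4 give server#12 < server#4.
Then server#4 < server#1 extends the chain to server#1.
With server#1 < server#2: server#12 < server#17 < server#4 < server#1 < server#2.
So server#2 is higher.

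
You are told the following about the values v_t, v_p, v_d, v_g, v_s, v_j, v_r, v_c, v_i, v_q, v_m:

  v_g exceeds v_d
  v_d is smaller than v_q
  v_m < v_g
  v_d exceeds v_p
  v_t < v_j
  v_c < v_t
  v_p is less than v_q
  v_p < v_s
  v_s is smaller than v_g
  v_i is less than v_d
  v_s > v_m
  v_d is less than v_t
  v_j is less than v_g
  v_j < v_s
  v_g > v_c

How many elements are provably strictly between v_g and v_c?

3

Chaining upward from v_c reaches: v_t, v_j, v_s.
Chaining downward from v_g reaches: v_p, v_i, v_d, v_m, v_t, v_j, v_s.
Strictly between v_c and v_g are those in both lists: v_t, v_j, v_s — 3 elements.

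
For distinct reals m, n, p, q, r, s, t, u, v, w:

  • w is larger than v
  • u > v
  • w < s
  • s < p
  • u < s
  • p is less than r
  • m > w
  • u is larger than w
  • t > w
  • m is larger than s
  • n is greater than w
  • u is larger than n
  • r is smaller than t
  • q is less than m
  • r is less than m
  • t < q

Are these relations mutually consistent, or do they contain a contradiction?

Every relation is compatible with v < w < n < u < s < p < r < t < q < m; the set is consistent.

consistent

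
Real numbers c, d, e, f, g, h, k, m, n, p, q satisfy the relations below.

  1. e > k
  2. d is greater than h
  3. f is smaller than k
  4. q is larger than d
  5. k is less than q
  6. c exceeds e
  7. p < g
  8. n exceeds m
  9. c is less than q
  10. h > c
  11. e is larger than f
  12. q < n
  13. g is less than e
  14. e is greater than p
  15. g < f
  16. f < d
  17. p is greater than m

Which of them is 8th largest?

Piecing the relations together gives one ordering: m < p < g < f < k < e < c < h < d < q < n.
Counting 8 from the largest end gives f.

f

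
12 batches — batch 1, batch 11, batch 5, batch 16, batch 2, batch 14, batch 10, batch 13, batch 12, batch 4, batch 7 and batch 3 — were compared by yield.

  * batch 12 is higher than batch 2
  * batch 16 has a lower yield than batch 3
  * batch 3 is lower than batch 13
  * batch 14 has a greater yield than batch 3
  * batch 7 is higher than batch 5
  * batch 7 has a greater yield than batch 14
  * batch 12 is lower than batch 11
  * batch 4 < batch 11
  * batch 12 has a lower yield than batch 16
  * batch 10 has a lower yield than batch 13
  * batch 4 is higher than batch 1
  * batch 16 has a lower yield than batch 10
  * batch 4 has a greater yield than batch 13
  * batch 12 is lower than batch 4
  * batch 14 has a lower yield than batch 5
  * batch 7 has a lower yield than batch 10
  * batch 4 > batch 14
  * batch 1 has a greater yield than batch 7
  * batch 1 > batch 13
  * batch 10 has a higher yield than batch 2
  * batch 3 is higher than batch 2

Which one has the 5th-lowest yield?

Chaining the given pairs: batch 2 < batch 12 < batch 16 < batch 3 < batch 14 < batch 5 < batch 7 < batch 10 < batch 13 < batch 1 < batch 4 < batch 11.
Counting 5 from the smallest end gives batch 14.

batch 14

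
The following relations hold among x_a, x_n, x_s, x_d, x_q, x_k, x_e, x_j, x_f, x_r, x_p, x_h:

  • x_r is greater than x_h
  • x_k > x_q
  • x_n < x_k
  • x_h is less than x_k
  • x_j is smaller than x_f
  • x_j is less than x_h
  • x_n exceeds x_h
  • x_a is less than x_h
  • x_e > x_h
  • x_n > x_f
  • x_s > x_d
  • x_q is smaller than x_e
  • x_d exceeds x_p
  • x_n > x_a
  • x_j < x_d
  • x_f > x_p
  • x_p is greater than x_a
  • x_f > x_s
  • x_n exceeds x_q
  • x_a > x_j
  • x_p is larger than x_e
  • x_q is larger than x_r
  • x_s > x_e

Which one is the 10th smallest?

x_f

Piecing the relations together gives one ordering: x_j < x_a < x_h < x_r < x_q < x_e < x_p < x_d < x_s < x_f < x_n < x_k.
The 10th smallest is x_f.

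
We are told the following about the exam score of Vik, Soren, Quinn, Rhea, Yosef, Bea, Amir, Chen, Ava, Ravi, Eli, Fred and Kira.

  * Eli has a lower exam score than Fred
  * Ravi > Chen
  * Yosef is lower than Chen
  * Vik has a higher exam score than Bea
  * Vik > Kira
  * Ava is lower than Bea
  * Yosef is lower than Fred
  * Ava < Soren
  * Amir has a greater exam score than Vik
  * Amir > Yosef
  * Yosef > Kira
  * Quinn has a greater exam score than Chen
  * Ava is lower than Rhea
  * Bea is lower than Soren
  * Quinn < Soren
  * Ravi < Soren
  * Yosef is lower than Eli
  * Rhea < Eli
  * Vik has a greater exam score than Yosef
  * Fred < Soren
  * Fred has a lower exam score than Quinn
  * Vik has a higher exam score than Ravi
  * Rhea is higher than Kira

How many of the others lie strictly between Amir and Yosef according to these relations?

3

The relations place Yosef below Amir. An element lies strictly between them when it is forced above Yosef and also forced below Amir.
Above Yosef: {Chen, Eli, Ravi, Fred, Vik, Quinn, Soren}. Below Amir: {Ava, Kira, Bea, Chen, Ravi, Vik}.
Intersection: {Chen, Ravi, Vik} — 3.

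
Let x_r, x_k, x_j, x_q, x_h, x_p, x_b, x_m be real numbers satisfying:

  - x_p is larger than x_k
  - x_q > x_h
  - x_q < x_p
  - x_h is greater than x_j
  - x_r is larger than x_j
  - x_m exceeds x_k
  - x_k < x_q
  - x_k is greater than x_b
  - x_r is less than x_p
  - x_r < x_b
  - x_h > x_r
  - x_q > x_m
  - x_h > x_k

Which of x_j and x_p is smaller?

x_j

The relevant relations are x_j < x_r; x_r < x_b; x_b < x_k; x_k < x_h; x_h < x_q; x_q < x_p.
Together: x_j < x_r < x_b < x_k < x_h < x_q < x_p.
So x_j < x_p; x_j is the smaller of the two.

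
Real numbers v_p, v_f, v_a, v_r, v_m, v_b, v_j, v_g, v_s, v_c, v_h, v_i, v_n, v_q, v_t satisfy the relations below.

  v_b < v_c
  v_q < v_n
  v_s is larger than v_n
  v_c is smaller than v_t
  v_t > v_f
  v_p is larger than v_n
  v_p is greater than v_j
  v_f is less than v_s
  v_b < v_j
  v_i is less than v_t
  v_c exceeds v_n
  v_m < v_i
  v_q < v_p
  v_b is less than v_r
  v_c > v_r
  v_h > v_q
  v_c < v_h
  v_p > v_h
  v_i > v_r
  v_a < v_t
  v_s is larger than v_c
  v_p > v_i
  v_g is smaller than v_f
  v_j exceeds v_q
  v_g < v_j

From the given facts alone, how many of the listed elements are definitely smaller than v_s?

Directly below v_s: v_n, v_f, v_c.
One step further: v_q, v_b, v_r, v_g (7 so far).
No other element is forced below v_s by the given relations, so the count is 7.

7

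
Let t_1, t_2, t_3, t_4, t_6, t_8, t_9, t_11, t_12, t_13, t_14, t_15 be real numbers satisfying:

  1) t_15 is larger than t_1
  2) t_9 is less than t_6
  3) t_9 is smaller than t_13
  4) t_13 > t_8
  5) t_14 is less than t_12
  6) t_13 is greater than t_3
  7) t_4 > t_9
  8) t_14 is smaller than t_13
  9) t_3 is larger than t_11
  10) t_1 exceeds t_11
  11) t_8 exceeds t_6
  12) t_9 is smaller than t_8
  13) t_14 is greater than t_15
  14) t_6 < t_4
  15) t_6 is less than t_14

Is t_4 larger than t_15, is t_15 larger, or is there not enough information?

Following every chain through t_15: above t_15 we get t_14, t_12, t_13; below t_15 we get t_11, t_1.
t_4 is not reached, and no chain runs the other way from t_4 to t_15.
So the given relations leave the order of t_15 and t_4 undetermined.

undetermined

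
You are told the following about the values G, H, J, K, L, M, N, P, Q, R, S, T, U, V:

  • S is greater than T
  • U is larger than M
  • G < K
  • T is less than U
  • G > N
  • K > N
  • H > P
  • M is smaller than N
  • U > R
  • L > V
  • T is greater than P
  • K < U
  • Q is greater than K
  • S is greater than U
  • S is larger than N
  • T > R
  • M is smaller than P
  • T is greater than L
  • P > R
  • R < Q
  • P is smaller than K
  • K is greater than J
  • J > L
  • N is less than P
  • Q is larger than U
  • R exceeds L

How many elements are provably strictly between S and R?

Chaining upward from R reaches: P, K, T, H, U, Q.
Chaining downward from S reaches: V, L, J, M, N, G, P, K, T, U.
Strictly between R and S are those in both lists: P, K, T, U — 4 elements.

4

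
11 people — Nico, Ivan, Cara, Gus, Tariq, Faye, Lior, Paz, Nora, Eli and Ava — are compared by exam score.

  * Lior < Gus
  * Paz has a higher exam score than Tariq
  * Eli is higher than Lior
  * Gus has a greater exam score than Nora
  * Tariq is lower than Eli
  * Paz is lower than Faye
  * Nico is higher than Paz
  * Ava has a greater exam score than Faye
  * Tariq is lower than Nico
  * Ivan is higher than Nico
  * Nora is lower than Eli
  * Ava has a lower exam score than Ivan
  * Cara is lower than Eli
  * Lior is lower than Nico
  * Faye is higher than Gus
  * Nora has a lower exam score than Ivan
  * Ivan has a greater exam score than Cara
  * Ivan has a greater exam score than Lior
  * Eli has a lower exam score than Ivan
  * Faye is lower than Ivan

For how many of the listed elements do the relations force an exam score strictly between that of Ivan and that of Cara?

The relations place Cara below Ivan. An element lies strictly between them when it is forced above Cara and also forced below Ivan.
Above Cara: {Eli}. Below Ivan: {Lior, Nora, Gus, Tariq, Paz, Faye, Nico, Eli, Ava}.
Intersection: {Eli} — 1.

1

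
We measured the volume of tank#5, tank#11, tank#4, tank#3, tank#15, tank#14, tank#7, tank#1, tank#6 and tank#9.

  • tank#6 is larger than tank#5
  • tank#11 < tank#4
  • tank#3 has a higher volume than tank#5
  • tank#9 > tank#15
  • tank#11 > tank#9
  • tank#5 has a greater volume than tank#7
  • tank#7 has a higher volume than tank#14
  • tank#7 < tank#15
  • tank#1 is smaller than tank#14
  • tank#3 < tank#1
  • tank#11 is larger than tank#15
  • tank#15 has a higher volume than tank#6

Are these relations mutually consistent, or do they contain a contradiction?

inconsistent

Chaining the given relations yields tank#3 < tank#1 < tank#14 < tank#7 < tank#5, so tank#3 < tank#5. But one relation states tank#5 < tank#3. These cannot both hold.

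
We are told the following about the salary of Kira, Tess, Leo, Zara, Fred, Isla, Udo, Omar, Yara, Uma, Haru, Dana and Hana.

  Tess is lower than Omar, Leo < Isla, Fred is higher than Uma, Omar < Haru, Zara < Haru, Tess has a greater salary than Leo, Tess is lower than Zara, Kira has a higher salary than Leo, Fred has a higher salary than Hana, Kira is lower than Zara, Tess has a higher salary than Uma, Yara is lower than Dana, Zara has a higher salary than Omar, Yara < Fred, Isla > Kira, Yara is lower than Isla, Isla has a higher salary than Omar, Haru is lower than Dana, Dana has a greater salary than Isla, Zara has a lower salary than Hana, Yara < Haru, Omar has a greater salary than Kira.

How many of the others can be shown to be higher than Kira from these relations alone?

The elements the relations force above Kira are Omar, Zara, Isla, Hana, Fred, Haru, Dana — no chain reaches any other.
That is 7.

7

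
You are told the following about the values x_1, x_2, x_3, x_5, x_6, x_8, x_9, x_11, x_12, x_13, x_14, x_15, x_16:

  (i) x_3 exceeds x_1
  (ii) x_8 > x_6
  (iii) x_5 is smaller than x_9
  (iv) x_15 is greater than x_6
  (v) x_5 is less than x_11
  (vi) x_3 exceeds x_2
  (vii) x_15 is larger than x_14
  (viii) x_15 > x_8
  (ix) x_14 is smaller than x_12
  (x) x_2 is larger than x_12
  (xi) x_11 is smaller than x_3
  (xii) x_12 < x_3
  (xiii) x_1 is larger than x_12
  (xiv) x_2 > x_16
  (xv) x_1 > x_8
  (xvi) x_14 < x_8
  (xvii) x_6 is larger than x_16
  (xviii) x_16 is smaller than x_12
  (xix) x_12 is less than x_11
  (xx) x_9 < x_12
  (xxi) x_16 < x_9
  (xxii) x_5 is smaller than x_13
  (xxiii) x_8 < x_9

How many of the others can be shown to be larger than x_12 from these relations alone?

4

From x_12 the given relations immediately reach x_1, x_2, x_11, x_3.
No other element is forced above x_12 by the given relations, so the count is 4.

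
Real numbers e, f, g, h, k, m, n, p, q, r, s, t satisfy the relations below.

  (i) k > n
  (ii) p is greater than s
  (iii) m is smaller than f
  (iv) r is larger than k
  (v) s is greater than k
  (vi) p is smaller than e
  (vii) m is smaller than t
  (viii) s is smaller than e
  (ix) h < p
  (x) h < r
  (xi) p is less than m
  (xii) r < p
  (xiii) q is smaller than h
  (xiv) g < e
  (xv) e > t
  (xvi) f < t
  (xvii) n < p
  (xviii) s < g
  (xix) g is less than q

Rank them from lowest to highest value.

The consecutive links are each given: n < k; k < s; s < g; g < q; q < h; h < r; r < p; p < m; m < f; f < t; t < e.

n < k < s < g < q < h < r < p < m < f < t < e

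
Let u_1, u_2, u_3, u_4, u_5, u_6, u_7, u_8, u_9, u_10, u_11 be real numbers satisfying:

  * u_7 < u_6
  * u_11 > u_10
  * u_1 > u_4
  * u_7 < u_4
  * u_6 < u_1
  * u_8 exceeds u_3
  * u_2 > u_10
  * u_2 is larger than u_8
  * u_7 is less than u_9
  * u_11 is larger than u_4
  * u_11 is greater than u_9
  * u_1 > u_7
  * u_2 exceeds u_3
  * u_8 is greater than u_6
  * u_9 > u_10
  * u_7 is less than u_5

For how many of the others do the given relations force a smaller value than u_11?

From u_11 the given relations immediately reach u_10, u_4, u_9.
From those, u_7 — 4 in total.
No other element is forced below u_11 by the given relations, so the count is 4.

4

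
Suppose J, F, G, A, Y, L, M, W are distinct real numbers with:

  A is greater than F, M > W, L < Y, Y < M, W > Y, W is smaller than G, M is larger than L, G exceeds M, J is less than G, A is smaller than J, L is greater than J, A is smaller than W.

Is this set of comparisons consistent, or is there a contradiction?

The single ordering F < A < J < L < Y < W < M < G satisfies every listed relation, so no contradiction arises.

consistent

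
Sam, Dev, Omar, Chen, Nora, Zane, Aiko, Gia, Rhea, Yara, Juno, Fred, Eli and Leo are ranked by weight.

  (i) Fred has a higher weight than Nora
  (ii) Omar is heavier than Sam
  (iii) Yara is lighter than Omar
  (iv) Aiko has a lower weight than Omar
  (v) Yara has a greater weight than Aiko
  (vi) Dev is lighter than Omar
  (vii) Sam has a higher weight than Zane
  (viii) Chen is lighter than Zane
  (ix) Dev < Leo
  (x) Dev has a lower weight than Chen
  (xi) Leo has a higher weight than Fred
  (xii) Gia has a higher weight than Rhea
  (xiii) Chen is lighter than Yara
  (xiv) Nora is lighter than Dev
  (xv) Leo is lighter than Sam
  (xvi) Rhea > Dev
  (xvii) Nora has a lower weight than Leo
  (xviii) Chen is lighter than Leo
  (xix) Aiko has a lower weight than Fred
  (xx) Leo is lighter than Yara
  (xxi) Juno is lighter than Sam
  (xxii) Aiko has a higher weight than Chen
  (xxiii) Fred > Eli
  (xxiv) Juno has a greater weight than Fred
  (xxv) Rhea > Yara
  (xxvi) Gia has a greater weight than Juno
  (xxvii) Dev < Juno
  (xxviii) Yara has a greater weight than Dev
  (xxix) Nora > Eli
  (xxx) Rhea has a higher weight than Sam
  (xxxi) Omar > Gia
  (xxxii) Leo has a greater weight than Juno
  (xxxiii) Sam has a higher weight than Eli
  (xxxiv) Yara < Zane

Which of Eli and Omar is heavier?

Omar

Eli < Nora and Nora < Dev give Eli < Dev.
With Dev < Chen: Eli < Nora < Dev < Chen.
With Chen < Aiko: Eli < Nora < Dev < Chen < Aiko.
Then Aiko < Fred extends the chain to Fred.
Then Fred < Juno extends the chain to Juno.
Then Juno < Leo extends the chain to Leo.
Then Leo < Yara extends the chain to Yara.
Then Yara < Zane extends the chain to Zane.
Then Zane < Sam extends the chain to Sam.
With Sam < Rhea: Eli < Nora < Dev < Chen < Aiko < Fred < Juno < Leo < Yara < Zane < Sam < Rhea.
Then Rhea < Gia extends the chain to Gia.
Then Gia < Omar extends the chain to Omar.
So Eli < Omar; Omar is the heavier of the two.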